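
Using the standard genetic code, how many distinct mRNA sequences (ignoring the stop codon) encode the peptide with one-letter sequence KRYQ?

48

Lys: 2 codons.
Arg: 6 codons.
Tyr: 2 codons.
Gln: 2 codons.
2 × 6 × 2 × 2 = 48.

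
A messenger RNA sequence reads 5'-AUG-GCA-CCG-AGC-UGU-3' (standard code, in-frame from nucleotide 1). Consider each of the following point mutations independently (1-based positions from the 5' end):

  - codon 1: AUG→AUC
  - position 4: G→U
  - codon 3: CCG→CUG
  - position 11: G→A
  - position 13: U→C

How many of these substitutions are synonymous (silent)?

0

Codon 1: AUG (Met) → AUC (Ile) — missense.
Codon 2: GCA (Ala) → UCA (Ser) — missense.
Codon 3: CCG (Pro) → CUG (Leu) — missense.
Codon 4: AGC (Ser) → AAC (Asn) — missense.
Codon 5: UGU (Cys) → CGU (Arg) — missense.
Synonymous: 0 of 5.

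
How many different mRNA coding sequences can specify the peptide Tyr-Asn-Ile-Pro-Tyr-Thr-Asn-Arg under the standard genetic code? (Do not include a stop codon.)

Tyr: 2 codons.
Asn: 2 codons.
Ile: 3 codons.
Pro: 4 codons.
Tyr: 2 codons.
Thr: 4 codons.
Asn: 2 codons.
Arg: 6 codons.
2 × 2 × 3 × 4 × 2 × 4 × 2 × 6 = 4608.

4608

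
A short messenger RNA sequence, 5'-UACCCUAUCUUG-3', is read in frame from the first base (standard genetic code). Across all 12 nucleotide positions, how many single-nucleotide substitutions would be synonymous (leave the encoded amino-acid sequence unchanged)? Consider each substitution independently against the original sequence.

8

Codon 1 (UAC, Tyr): 1 synonymous substitution.
Codon 2 (CCU, Pro): 3 synonymous substitutions.
Codon 3 (AUC, Ile): 2 synonymous substitutions.
Codon 4 (UUG, Leu): 2 synonymous substitutions.
Total: 1 + 3 + 2 + 2 = 8.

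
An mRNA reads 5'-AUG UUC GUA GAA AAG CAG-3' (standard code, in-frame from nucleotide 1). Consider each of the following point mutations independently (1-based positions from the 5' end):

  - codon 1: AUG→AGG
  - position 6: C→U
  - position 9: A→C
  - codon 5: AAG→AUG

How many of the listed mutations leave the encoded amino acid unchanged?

Codon 1: AUG (Met) → AGG (Arg) — missense.
Codon 2: UUC (Phe) → UUU (Phe) — synonymous.
Codon 3: GUA (Val) → GUC (Val) — synonymous.
Codon 5: AAG (Lys) → AUG (Met) — missense.
Synonymous: 2 of 4.

2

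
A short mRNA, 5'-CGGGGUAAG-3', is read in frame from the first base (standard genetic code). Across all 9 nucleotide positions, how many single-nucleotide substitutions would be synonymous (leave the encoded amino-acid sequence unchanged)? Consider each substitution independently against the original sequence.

Codon 1 (CGG, Arg): 4 synonymous substitutions.
Codon 2 (GGU, Gly): 3 synonymous substitutions.
Codon 3 (AAG, Lys): 1 synonymous substitution.
Total: 4 + 3 + 1 = 8.

8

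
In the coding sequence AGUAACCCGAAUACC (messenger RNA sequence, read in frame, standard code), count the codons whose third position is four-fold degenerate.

Codon 1 AGU (Ser): third position 2-fold.
Codon 2 AAC (Asn): third position 2-fold.
Codon 3 CCG (Pro): third position 4-fold.
Codon 4 AAU (Asn): third position 2-fold.
Codon 5 ACC (Thr): third position 4-fold.
Four-fold degenerate third positions: 2.

2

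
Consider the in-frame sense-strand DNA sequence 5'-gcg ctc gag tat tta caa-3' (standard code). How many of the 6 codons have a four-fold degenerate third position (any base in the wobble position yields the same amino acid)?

2

Codon 1 GCG (Ala): third position 4-fold.
Codon 2 CTC (Leu): third position 4-fold.
Codon 3 GAG (Glu): third position 2-fold.
Codon 4 TAT (Tyr): third position 2-fold.
Codon 5 TTA (Leu): third position 2-fold.
Codon 6 CAA (Gln): third position 2-fold.
Four-fold degenerate third positions: 2.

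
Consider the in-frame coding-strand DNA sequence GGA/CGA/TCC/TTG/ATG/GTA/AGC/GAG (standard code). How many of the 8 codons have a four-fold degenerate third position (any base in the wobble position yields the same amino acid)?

4

Codon 1 GGA (Gly): third position 4-fold.
Codon 2 CGA (Arg): third position 4-fold.
Codon 3 TCC (Ser): third position 4-fold.
Codon 4 TTG (Leu): third position 2-fold.
Codon 5 ATG (Met): third position 1-fold.
Codon 6 GTA (Val): third position 4-fold.
Codon 7 AGC (Ser): third position 2-fold.
Codon 8 GAG (Glu): third position 2-fold.
Four-fold degenerate third positions: 4.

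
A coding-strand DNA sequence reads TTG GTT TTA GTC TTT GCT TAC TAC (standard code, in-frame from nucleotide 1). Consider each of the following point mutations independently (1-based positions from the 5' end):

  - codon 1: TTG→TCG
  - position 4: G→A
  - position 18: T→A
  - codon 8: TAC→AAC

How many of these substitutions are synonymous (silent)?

1

Codon 1: TTG (Leu) → TCG (Ser) — missense.
Codon 2: GTT (Val) → ATT (Ile) — missense.
Codon 6: GCT (Ala) → GCA (Ala) — synonymous.
Codon 8: TAC (Tyr) → AAC (Asn) — missense.
Synonymous: 1 of 4.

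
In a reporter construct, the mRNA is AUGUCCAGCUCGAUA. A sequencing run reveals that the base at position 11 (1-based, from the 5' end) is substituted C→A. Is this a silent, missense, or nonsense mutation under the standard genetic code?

Position 11 falls in codon 4: UCG → Ser.
After the substitution the codon is UAG → Stop.
The new codon is a stop codon, so this is a nonsense mutation.

nonsense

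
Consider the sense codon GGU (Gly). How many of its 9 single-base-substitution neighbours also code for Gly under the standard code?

3

Position 1: none → 0 synonymous.
Position 2: none → 0 synonymous.
Position 3: GGC, GGA, GGG → 3 synonymous.
Total: 0 + 0 + 3 = 3.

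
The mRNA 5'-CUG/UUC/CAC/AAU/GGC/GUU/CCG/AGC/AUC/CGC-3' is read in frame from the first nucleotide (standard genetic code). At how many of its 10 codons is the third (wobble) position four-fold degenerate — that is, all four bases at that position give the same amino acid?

Codon 1 CUG (Leu): third position 4-fold.
Codon 2 UUC (Phe): third position 2-fold.
Codon 3 CAC (His): third position 2-fold.
Codon 4 AAU (Asn): third position 2-fold.
Codon 5 GGC (Gly): third position 4-fold.
Codon 6 GUU (Val): third position 4-fold.
Codon 7 CCG (Pro): third position 4-fold.
Codon 8 AGC (Ser): third position 2-fold.
Codon 9 AUC (Ile): third position 3-fold.
Codon 10 CGC (Arg): third position 4-fold.
Four-fold degenerate third positions: 5.

5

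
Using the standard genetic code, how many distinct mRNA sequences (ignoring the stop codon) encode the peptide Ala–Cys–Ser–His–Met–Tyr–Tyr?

384

Ala: 4 codons.
Cys: 2 codons.
Ser: 6 codons.
His: 2 codons.
Met: 1 codon.
Tyr: 2 codons.
Tyr: 2 codons.
4 × 2 × 6 × 2 × 1 × 2 × 2 = 384.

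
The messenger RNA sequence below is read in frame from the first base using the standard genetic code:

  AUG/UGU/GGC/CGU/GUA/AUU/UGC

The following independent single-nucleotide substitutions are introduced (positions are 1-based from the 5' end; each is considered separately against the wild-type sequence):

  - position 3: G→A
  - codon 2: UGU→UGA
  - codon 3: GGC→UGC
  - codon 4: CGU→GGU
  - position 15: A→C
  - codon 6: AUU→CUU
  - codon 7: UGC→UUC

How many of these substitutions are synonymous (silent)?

Codon 1: AUG (Met) → AUA (Ile) — missense.
Codon 2: UGU (Cys) → UGA (Stop) — nonsense.
Codon 3: GGC (Gly) → UGC (Cys) — missense.
Codon 4: CGU (Arg) → GGU (Gly) — missense.
Codon 5: GUA (Val) → GUC (Val) — synonymous.
Codon 6: AUU (Ile) → CUU (Leu) — missense.
Codon 7: UGC (Cys) → UUC (Phe) — missense.
Synonymous: 1 of 7.

1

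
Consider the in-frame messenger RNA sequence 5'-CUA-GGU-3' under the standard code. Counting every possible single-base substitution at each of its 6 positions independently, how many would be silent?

Codon 1 (CUA, Leu): 4 synonymous substitutions.
Codon 2 (GGU, Gly): 3 synonymous substitutions.
Total: 4 + 3 = 7.

7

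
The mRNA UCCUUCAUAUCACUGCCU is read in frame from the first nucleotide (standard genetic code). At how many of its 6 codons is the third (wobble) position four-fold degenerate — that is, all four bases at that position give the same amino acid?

4

Codon 1 UCC (Ser): third position 4-fold.
Codon 2 UUC (Phe): third position 2-fold.
Codon 3 AUA (Ile): third position 3-fold.
Codon 4 UCA (Ser): third position 4-fold.
Codon 5 CUG (Leu): third position 4-fold.
Codon 6 CCU (Pro): third position 4-fold.
Four-fold degenerate third positions: 4.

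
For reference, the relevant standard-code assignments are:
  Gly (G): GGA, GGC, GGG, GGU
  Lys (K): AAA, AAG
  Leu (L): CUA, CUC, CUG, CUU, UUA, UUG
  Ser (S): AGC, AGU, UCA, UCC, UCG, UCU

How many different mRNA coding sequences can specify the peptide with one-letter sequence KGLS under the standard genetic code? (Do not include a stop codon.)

Lys: 2 codons.
Gly: 4 codons.
Leu: 6 codons.
Ser: 6 codons.
2 × 4 × 6 × 6 = 288.

288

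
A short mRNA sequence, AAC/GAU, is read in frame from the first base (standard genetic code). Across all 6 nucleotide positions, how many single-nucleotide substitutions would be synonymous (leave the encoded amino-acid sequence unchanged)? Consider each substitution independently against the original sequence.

2

Codon 1 (AAC, Asn): 1 synonymous substitution.
Codon 2 (GAU, Asp): 1 synonymous substitution.
Total: 1 + 1 = 2.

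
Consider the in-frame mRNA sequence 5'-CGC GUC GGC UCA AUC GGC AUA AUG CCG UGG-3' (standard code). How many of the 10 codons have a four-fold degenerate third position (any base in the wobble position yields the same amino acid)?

Codon 1 CGC (Arg): third position 4-fold.
Codon 2 GUC (Val): third position 4-fold.
Codon 3 GGC (Gly): third position 4-fold.
Codon 4 UCA (Ser): third position 4-fold.
Codon 5 AUC (Ile): third position 3-fold.
Codon 6 GGC (Gly): third position 4-fold.
Codon 7 AUA (Ile): third position 3-fold.
Codon 8 AUG (Met): third position 1-fold.
Codon 9 CCG (Pro): third position 4-fold.
Codon 10 UGG (Trp): third position 1-fold.
Four-fold degenerate third positions: 6.

6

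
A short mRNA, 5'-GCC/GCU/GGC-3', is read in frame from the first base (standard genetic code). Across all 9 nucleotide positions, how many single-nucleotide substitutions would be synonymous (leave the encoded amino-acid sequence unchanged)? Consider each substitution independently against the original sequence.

9

Codon 1 (GCC, Ala): 3 synonymous substitutions.
Codon 2 (GCU, Ala): 3 synonymous substitutions.
Codon 3 (GGC, Gly): 3 synonymous substitutions.
Total: 3 + 3 + 3 = 9.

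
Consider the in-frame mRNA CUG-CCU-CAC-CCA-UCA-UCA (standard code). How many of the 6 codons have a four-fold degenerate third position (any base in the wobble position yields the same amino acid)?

5

Codon 1 CUG (Leu): third position 4-fold.
Codon 2 CCU (Pro): third position 4-fold.
Codon 3 CAC (His): third position 2-fold.
Codon 4 CCA (Pro): third position 4-fold.
Codon 5 UCA (Ser): third position 4-fold.
Codon 6 UCA (Ser): third position 4-fold.
Four-fold degenerate third positions: 5.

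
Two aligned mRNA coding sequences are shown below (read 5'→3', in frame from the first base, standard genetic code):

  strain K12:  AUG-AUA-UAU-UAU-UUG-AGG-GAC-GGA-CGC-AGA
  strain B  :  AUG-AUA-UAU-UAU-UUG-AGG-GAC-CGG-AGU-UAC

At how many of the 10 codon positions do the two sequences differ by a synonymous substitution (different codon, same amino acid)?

Codon 1: AUG Met / AUG Met — identical.
Codon 2: AUA Ile / AUA Ile — identical.
Codon 3: UAU Tyr / UAU Tyr — identical.
Codon 4: UAU Tyr / UAU Tyr — identical.
Codon 5: UUG Leu / UUG Leu — identical.
Codon 6: AGG Arg / AGG Arg — identical.
Codon 7: GAC Asp / GAC Asp — identical.
Codon 8: GGA Gly / CGG Arg — nonsynonymous.
Codon 9: CGC Arg / AGU Ser — nonsynonymous.
Codon 10: AGA Arg / UAC Tyr — nonsynonymous.
Synonymous differences: 0.

0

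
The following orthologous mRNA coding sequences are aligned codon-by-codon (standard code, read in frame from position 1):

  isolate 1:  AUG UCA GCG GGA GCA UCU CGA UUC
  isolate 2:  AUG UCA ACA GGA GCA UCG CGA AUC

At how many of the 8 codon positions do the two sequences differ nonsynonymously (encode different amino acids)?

Codon 1: AUG Met / AUG Met — identical.
Codon 2: UCA Ser / UCA Ser — identical.
Codon 3: GCG Ala / ACA Thr — nonsynonymous.
Codon 4: GGA Gly / GGA Gly — identical.
Codon 5: GCA Ala / GCA Ala — identical.
Codon 6: UCU Ser / UCG Ser — synonymous.
Codon 7: CGA Arg / CGA Arg — identical.
Codon 8: UUC Phe / AUC Ile — nonsynonymous.
Nonsynonymous differences: 2.

2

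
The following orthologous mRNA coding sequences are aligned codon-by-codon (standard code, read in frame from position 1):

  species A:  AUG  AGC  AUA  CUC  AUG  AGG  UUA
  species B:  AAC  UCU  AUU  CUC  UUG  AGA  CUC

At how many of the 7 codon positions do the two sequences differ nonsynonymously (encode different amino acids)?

2

Codon 1: AUG Met / AAC Asn — nonsynonymous.
Codon 2: AGC Ser / UCU Ser — synonymous.
Codon 3: AUA Ile / AUU Ile — synonymous.
Codon 4: CUC Leu / CUC Leu — identical.
Codon 5: AUG Met / UUG Leu — nonsynonymous.
Codon 6: AGG Arg / AGA Arg — synonymous.
Codon 7: UUA Leu / CUC Leu — synonymous.
Nonsynonymous differences: 2.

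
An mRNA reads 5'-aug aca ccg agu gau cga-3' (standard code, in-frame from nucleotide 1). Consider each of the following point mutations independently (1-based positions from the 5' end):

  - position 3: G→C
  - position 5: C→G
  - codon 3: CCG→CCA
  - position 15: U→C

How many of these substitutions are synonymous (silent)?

Codon 1: AUG (Met) → AUC (Ile) — missense.
Codon 2: ACA (Thr) → AGA (Arg) — missense.
Codon 3: CCG (Pro) → CCA (Pro) — synonymous.
Codon 5: GAU (Asp) → GAC (Asp) — synonymous.
Synonymous: 2 of 4.

2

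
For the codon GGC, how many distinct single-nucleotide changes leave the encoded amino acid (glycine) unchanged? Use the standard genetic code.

Position 1: none → 0 synonymous.
Position 2: none → 0 synonymous.
Position 3: GGT, GGA, GGG → 3 synonymous.
Total: 0 + 0 + 3 = 3.

3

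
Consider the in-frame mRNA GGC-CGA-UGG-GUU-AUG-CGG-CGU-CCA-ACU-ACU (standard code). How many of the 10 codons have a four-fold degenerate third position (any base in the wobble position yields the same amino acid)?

8

Codon 1 GGC (Gly): third position 4-fold.
Codon 2 CGA (Arg): third position 4-fold.
Codon 3 UGG (Trp): third position 1-fold.
Codon 4 GUU (Val): third position 4-fold.
Codon 5 AUG (Met): third position 1-fold.
Codon 6 CGG (Arg): third position 4-fold.
Codon 7 CGU (Arg): third position 4-fold.
Codon 8 CCA (Pro): third position 4-fold.
Codon 9 ACU (Thr): third position 4-fold.
Codon 10 ACU (Thr): third position 4-fold.
Four-fold degenerate third positions: 8.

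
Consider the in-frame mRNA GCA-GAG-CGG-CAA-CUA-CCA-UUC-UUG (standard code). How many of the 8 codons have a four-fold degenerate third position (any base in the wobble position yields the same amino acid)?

4

Codon 1 GCA (Ala): third position 4-fold.
Codon 2 GAG (Glu): third position 2-fold.
Codon 3 CGG (Arg): third position 4-fold.
Codon 4 CAA (Gln): third position 2-fold.
Codon 5 CUA (Leu): third position 4-fold.
Codon 6 CCA (Pro): third position 4-fold.
Codon 7 UUC (Phe): third position 2-fold.
Codon 8 UUG (Leu): third position 2-fold.
Four-fold degenerate third positions: 4.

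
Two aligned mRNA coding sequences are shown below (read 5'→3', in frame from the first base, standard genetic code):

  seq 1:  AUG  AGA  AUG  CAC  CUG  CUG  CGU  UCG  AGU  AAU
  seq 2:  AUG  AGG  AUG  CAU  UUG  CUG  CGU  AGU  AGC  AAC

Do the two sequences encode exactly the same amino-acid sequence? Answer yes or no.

Codon 1: AUG Met / AUG Met — identical.
Codon 2: AGA Arg / AGG Arg — synonymous.
Codon 3: AUG Met / AUG Met — identical.
Codon 4: CAC His / CAU His — synonymous.
Codon 5: CUG Leu / UUG Leu — synonymous.
Codon 6: CUG Leu / CUG Leu — identical.
Codon 7: CGU Arg / CGU Arg — identical.
Codon 8: UCG Ser / AGU Ser — synonymous.
Codon 9: AGU Ser / AGC Ser — synonymous.
Codon 10: AAU Asn / AAC Asn — synonymous.
Nonsynonymous differences: 0 → same protein.

yes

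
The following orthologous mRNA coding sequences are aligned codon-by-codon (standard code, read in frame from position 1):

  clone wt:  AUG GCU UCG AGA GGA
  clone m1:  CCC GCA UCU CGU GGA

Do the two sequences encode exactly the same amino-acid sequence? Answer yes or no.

no

Codon 1: AUG Met / CCC Pro — nonsynonymous.
Codon 2: GCU Ala / GCA Ala — synonymous.
Codon 3: UCG Ser / UCU Ser — synonymous.
Codon 4: AGA Arg / CGU Arg — synonymous.
Codon 5: GGA Gly / GGA Gly — identical.
Nonsynonymous differences: 1 → different protein.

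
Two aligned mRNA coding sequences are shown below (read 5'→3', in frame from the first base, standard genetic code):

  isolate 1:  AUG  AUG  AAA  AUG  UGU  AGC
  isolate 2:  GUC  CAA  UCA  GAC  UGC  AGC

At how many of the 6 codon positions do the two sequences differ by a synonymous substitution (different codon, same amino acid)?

Codon 1: AUG Met / GUC Val — nonsynonymous.
Codon 2: AUG Met / CAA Gln — nonsynonymous.
Codon 3: AAA Lys / UCA Ser — nonsynonymous.
Codon 4: AUG Met / GAC Asp — nonsynonymous.
Codon 5: UGU Cys / UGC Cys — synonymous.
Codon 6: AGC Ser / AGC Ser — identical.
Synonymous differences: 1.

1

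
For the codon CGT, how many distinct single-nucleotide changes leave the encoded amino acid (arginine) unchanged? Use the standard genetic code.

3

Position 1: none → 0 synonymous.
Position 2: none → 0 synonymous.
Position 3: CGC, CGA, CGG → 3 synonymous.
Total: 0 + 0 + 3 = 3.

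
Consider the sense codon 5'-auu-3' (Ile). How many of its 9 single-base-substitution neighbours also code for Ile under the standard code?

Position 1: none → 0 synonymous.
Position 2: none → 0 synonymous.
Position 3: AUC, AUA → 2 synonymous.
Total: 0 + 0 + 2 = 2.

2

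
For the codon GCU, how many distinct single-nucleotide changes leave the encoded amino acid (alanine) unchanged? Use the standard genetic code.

Position 1: none → 0 synonymous.
Position 2: none → 0 synonymous.
Position 3: GCC, GCA, GCG → 3 synonymous.
Total: 0 + 0 + 3 = 3.

3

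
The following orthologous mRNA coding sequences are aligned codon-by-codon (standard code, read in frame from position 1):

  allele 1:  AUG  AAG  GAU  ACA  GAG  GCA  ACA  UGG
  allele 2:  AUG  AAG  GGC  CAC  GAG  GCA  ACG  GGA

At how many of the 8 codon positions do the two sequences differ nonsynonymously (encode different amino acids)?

3

Codon 1: AUG Met / AUG Met — identical.
Codon 2: AAG Lys / AAG Lys — identical.
Codon 3: GAU Asp / GGC Gly — nonsynonymous.
Codon 4: ACA Thr / CAC His — nonsynonymous.
Codon 5: GAG Glu / GAG Glu — identical.
Codon 6: GCA Ala / GCA Ala — identical.
Codon 7: ACA Thr / ACG Thr — synonymous.
Codon 8: UGG Trp / GGA Gly — nonsynonymous.
Nonsynonymous differences: 3.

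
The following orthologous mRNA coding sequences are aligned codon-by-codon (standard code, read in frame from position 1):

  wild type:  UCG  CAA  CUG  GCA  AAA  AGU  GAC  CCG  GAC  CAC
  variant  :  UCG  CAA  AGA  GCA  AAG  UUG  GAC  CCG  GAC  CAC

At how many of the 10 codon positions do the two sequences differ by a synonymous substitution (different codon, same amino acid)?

Codon 1: UCG Ser / UCG Ser — identical.
Codon 2: CAA Gln / CAA Gln — identical.
Codon 3: CUG Leu / AGA Arg — nonsynonymous.
Codon 4: GCA Ala / GCA Ala — identical.
Codon 5: AAA Lys / AAG Lys — synonymous.
Codon 6: AGU Ser / UUG Leu — nonsynonymous.
Codon 7: GAC Asp / GAC Asp — identical.
Codon 8: CCG Pro / CCG Pro — identical.
Codon 9: GAC Asp / GAC Asp — identical.
Codon 10: CAC His / CAC His — identical.
Synonymous differences: 1.

1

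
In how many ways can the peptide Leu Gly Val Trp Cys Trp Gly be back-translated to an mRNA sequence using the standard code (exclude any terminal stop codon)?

Leu: 6 codons.
Gly: 4 codons.
Val: 4 codons.
Trp: 1 codon.
Cys: 2 codons.
Trp: 1 codon.
Gly: 4 codons.
6 × 4 × 4 × 1 × 2 × 1 × 4 = 768.

768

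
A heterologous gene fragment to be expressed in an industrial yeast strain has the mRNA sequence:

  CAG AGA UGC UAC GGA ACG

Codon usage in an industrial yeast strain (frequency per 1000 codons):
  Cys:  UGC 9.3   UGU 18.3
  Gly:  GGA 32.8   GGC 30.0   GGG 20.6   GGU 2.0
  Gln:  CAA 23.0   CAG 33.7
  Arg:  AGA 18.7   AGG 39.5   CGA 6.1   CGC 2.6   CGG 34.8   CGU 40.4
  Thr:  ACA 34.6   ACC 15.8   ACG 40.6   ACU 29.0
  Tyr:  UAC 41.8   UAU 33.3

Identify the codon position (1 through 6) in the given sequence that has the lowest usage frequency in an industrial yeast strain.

Codon 1 CAG (Gln): 33.7 per 1000.
Codon 2 AGA (Arg): 18.7 per 1000.
Codon 3 UGC (Cys): 9.3 per 1000.
Codon 4 UAC (Tyr): 41.8 per 1000.
Codon 5 GGA (Gly): 32.8 per 1000.
Codon 6 ACG (Thr): 40.6 per 1000.
Lowest frequency is 9.3 at codon 3.

3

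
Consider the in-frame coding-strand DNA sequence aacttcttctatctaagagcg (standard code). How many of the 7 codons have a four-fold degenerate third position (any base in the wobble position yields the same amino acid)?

Codon 1 AAC (Asn): third position 2-fold.
Codon 2 TTC (Phe): third position 2-fold.
Codon 3 TTC (Phe): third position 2-fold.
Codon 4 TAT (Tyr): third position 2-fold.
Codon 5 CTA (Leu): third position 4-fold.
Codon 6 AGA (Arg): third position 2-fold.
Codon 7 GCG (Ala): third position 4-fold.
Four-fold degenerate third positions: 2.

2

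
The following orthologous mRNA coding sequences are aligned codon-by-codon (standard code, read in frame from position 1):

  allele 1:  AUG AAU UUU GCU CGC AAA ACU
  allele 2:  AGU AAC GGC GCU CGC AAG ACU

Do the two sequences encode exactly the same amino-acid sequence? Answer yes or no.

Codon 1: AUG Met / AGU Ser — nonsynonymous.
Codon 2: AAU Asn / AAC Asn — synonymous.
Codon 3: UUU Phe / GGC Gly — nonsynonymous.
Codon 4: GCU Ala / GCU Ala — identical.
Codon 5: CGC Arg / CGC Arg — identical.
Codon 6: AAA Lys / AAG Lys — synonymous.
Codon 7: ACU Thr / ACU Thr — identical.
Nonsynonymous differences: 2 → different protein.

no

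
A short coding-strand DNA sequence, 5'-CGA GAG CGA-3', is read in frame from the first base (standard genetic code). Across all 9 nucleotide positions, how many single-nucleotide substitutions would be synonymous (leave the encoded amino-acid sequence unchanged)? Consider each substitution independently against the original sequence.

9

Codon 1 (CGA, Arg): 4 synonymous substitutions.
Codon 2 (GAG, Glu): 1 synonymous substitution.
Codon 3 (CGA, Arg): 4 synonymous substitutions.
Total: 4 + 1 + 4 = 9.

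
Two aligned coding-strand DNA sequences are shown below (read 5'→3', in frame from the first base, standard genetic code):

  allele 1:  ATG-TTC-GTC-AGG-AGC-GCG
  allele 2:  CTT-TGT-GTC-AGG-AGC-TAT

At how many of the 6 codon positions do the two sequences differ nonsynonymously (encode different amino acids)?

Codon 1: ATG Met / CTT Leu — nonsynonymous.
Codon 2: TTC Phe / TGT Cys — nonsynonymous.
Codon 3: GTC Val / GTC Val — identical.
Codon 4: AGG Arg / AGG Arg — identical.
Codon 5: AGC Ser / AGC Ser — identical.
Codon 6: GCG Ala / TAT Tyr — nonsynonymous.
Nonsynonymous differences: 3.

3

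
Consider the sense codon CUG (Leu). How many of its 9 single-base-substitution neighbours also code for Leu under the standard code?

4

Position 1: UUG → 1 synonymous.
Position 2: none → 0 synonymous.
Position 3: CUU, CUC, CUA → 3 synonymous.
Total: 1 + 0 + 3 = 4.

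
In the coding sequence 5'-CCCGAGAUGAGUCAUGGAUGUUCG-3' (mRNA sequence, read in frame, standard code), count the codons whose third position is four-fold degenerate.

3

Codon 1 CCC (Pro): third position 4-fold.
Codon 2 GAG (Glu): third position 2-fold.
Codon 3 AUG (Met): third position 1-fold.
Codon 4 AGU (Ser): third position 2-fold.
Codon 5 CAU (His): third position 2-fold.
Codon 6 GGA (Gly): third position 4-fold.
Codon 7 UGU (Cys): third position 2-fold.
Codon 8 UCG (Ser): third position 4-fold.
Four-fold degenerate third positions: 3.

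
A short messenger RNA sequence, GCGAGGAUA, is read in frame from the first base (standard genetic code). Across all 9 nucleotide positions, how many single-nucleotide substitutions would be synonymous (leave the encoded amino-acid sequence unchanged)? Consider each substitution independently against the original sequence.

7

Codon 1 (GCG, Ala): 3 synonymous substitutions.
Codon 2 (AGG, Arg): 2 synonymous substitutions.
Codon 3 (AUA, Ile): 2 synonymous substitutions.
Total: 3 + 2 + 2 = 7.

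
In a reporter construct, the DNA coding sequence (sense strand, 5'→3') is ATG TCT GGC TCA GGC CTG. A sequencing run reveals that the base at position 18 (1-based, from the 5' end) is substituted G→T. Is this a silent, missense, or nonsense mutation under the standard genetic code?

silent

Position 18 falls in codon 6: CTG → Leu.
After the substitution the codon is CTT → Leu.
Both encode Leu, so the change is synonymous.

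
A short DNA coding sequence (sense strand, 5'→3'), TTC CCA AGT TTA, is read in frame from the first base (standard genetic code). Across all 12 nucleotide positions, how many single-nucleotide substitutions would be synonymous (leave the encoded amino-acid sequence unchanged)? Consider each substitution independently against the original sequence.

7

Codon 1 (TTC, Phe): 1 synonymous substitution.
Codon 2 (CCA, Pro): 3 synonymous substitutions.
Codon 3 (AGT, Ser): 1 synonymous substitution.
Codon 4 (TTA, Leu): 2 synonymous substitutions.
Total: 1 + 3 + 1 + 2 = 7.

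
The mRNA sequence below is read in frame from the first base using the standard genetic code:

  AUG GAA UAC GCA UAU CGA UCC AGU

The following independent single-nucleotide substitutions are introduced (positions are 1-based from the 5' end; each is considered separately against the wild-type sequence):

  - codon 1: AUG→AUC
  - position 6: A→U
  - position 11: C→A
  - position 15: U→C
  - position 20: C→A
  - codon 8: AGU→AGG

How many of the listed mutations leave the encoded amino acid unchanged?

1

Codon 1: AUG (Met) → AUC (Ile) — missense.
Codon 2: GAA (Glu) → GAU (Asp) — missense.
Codon 4: GCA (Ala) → GAA (Glu) — missense.
Codon 5: UAU (Tyr) → UAC (Tyr) — synonymous.
Codon 7: UCC (Ser) → UAC (Tyr) — missense.
Codon 8: AGU (Ser) → AGG (Arg) — missense.
Synonymous: 1 of 6.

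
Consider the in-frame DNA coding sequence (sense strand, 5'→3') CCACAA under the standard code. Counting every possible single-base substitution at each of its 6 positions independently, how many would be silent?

Codon 1 (CCA, Pro): 3 synonymous substitutions.
Codon 2 (CAA, Gln): 1 synonymous substitution.
Total: 3 + 1 = 4.

4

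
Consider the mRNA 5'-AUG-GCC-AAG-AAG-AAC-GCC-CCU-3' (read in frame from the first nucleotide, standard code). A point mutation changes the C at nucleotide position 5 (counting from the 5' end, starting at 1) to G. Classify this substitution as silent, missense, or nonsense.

Position 5 falls in codon 2: GCC → Ala.
After the substitution the codon is GGC → Gly.
Ala ≠ Gly, so this is a missense mutation.

missense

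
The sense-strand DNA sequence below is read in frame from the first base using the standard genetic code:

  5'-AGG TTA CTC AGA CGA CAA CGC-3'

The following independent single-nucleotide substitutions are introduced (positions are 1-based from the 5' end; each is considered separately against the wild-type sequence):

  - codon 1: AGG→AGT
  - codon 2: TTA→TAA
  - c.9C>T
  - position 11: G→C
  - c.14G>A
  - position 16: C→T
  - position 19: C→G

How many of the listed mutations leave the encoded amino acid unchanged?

1

Codon 1: AGG (Arg) → AGT (Ser) — missense.
Codon 2: TTA (Leu) → TAA (Stop) — nonsense.
Codon 3: CTC (Leu) → CTT (Leu) — synonymous.
Codon 4: AGA (Arg) → ACA (Thr) — missense.
Codon 5: CGA (Arg) → CAA (Gln) — missense.
Codon 6: CAA (Gln) → TAA (Stop) — nonsense.
Codon 7: CGC (Arg) → GGC (Gly) — missense.
Synonymous: 1 of 7.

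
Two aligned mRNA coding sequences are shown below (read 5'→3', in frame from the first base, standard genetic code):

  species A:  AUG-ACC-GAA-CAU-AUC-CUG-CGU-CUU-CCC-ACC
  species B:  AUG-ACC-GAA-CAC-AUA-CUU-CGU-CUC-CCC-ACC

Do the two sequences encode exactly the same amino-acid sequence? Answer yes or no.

Codon 1: AUG Met / AUG Met — identical.
Codon 2: ACC Thr / ACC Thr — identical.
Codon 3: GAA Glu / GAA Glu — identical.
Codon 4: CAU His / CAC His — synonymous.
Codon 5: AUC Ile / AUA Ile — synonymous.
Codon 6: CUG Leu / CUU Leu — synonymous.
Codon 7: CGU Arg / CGU Arg — identical.
Codon 8: CUU Leu / CUC Leu — synonymous.
Codon 9: CCC Pro / CCC Pro — identical.
Codon 10: ACC Thr / ACC Thr — identical.
Nonsynonymous differences: 0 → same protein.

yes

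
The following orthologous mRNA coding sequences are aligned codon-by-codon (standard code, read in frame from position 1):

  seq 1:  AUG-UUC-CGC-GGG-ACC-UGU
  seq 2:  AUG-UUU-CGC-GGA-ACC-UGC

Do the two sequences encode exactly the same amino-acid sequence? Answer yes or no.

Codon 1: AUG Met / AUG Met — identical.
Codon 2: UUC Phe / UUU Phe — synonymous.
Codon 3: CGC Arg / CGC Arg — identical.
Codon 4: GGG Gly / GGA Gly — synonymous.
Codon 5: ACC Thr / ACC Thr — identical.
Codon 6: UGU Cys / UGC Cys — synonymous.
Nonsynonymous differences: 0 → same protein.

yes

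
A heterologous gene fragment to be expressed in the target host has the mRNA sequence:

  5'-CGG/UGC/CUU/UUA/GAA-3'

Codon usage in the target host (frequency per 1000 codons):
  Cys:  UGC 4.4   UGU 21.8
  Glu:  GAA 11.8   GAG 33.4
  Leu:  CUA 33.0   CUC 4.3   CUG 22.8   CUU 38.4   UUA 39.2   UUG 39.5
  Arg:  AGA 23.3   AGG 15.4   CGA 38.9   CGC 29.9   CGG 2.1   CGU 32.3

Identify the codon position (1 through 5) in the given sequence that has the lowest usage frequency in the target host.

Codon 1 CGG (Arg): 2.1 per 1000.
Codon 2 UGC (Cys): 4.4 per 1000.
Codon 3 CUU (Leu): 38.4 per 1000.
Codon 4 UUA (Leu): 39.2 per 1000.
Codon 5 GAA (Glu): 11.8 per 1000.
Lowest frequency is 2.1 at codon 1.

1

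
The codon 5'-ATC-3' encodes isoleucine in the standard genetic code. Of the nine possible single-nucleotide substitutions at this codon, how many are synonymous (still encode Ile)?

2

Position 1: none → 0 synonymous.
Position 2: none → 0 synonymous.
Position 3: ATT, ATA → 2 synonymous.
Total: 0 + 0 + 2 = 2.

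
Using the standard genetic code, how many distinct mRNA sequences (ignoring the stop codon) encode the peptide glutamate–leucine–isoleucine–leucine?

216

Glu: 2 codons.
Leu: 6 codons.
Ile: 3 codons.
Leu: 6 codons.
2 × 6 × 3 × 6 = 216.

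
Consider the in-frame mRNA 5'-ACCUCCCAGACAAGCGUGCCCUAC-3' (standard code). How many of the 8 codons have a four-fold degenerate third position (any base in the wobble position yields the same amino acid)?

5

Codon 1 ACC (Thr): third position 4-fold.
Codon 2 UCC (Ser): third position 4-fold.
Codon 3 CAG (Gln): third position 2-fold.
Codon 4 ACA (Thr): third position 4-fold.
Codon 5 AGC (Ser): third position 2-fold.
Codon 6 GUG (Val): third position 4-fold.
Codon 7 CCC (Pro): third position 4-fold.
Codon 8 UAC (Tyr): third position 2-fold.
Four-fold degenerate third positions: 5.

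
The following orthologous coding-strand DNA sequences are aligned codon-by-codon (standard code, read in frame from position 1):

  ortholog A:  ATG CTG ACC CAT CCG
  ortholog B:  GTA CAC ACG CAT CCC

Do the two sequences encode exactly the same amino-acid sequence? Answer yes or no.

no

Codon 1: ATG Met / GTA Val — nonsynonymous.
Codon 2: CTG Leu / CAC His — nonsynonymous.
Codon 3: ACC Thr / ACG Thr — synonymous.
Codon 4: CAT His / CAT His — identical.
Codon 5: CCG Pro / CCC Pro — synonymous.
Nonsynonymous differences: 2 → different protein.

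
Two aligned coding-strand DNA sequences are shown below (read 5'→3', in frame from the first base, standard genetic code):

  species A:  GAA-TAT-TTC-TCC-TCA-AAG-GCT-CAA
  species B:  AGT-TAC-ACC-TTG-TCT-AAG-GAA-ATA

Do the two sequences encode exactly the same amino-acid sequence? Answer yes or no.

Codon 1: GAA Glu / AGT Ser — nonsynonymous.
Codon 2: TAT Tyr / TAC Tyr — synonymous.
Codon 3: TTC Phe / ACC Thr — nonsynonymous.
Codon 4: TCC Ser / TTG Leu — nonsynonymous.
Codon 5: TCA Ser / TCT Ser — synonymous.
Codon 6: AAG Lys / AAG Lys — identical.
Codon 7: GCT Ala / GAA Glu — nonsynonymous.
Codon 8: CAA Gln / ATA Ile — nonsynonymous.
Nonsynonymous differences: 5 → different protein.

no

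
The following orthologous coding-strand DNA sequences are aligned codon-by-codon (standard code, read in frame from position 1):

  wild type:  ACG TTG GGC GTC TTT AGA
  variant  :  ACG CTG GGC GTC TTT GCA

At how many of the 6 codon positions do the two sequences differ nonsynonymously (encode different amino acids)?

1

Codon 1: ACG Thr / ACG Thr — identical.
Codon 2: TTG Leu / CTG Leu — synonymous.
Codon 3: GGC Gly / GGC Gly — identical.
Codon 4: GTC Val / GTC Val — identical.
Codon 5: TTT Phe / TTT Phe — identical.
Codon 6: AGA Arg / GCA Ala — nonsynonymous.
Nonsynonymous differences: 1.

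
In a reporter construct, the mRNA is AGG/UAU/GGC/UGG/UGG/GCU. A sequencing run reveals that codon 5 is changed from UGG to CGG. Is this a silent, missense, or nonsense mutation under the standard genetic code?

Position 13 falls in codon 5: UGG → Trp.
After the substitution the codon is CGG → Arg.
Trp ≠ Arg, so this is a missense mutation.

missense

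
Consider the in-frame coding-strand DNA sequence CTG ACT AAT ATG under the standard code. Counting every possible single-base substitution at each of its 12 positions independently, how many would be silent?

Codon 1 (CTG, Leu): 4 synonymous substitutions.
Codon 2 (ACT, Thr): 3 synonymous substitutions.
Codon 3 (AAT, Asn): 1 synonymous substitution.
Codon 4 (ATG, Met): 0 synonymous substitutions.
Total: 4 + 3 + 1 + 0 = 8.

8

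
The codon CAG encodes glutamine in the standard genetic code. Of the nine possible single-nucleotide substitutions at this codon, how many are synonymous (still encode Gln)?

1

Position 1: none → 0 synonymous.
Position 2: none → 0 synonymous.
Position 3: CAA → 1 synonymous.
Total: 0 + 0 + 1 = 1.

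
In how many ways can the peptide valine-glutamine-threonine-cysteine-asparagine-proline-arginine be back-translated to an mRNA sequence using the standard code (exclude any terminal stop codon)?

Val: 4 codons.
Gln: 2 codons.
Thr: 4 codons.
Cys: 2 codons.
Asn: 2 codons.
Pro: 4 codons.
Arg: 6 codons.
4 × 2 × 4 × 2 × 2 × 4 × 6 = 3072.

3072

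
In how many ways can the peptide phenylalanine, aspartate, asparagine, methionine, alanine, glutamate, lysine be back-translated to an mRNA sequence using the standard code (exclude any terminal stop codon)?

128

Phe: 2 codons.
Asp: 2 codons.
Asn: 2 codons.
Met: 1 codon.
Ala: 4 codons.
Glu: 2 codons.
Lys: 2 codons.
2 × 2 × 2 × 1 × 4 × 2 × 2 = 128.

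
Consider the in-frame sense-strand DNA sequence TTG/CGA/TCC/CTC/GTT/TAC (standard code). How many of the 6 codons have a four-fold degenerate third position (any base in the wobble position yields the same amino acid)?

Codon 1 TTG (Leu): third position 2-fold.
Codon 2 CGA (Arg): third position 4-fold.
Codon 3 TCC (Ser): third position 4-fold.
Codon 4 CTC (Leu): third position 4-fold.
Codon 5 GTT (Val): third position 4-fold.
Codon 6 TAC (Tyr): third position 2-fold.
Four-fold degenerate third positions: 4.

4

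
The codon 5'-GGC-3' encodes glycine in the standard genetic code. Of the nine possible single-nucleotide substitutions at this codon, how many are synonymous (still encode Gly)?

Position 1: none → 0 synonymous.
Position 2: none → 0 synonymous.
Position 3: GGU, GGA, GGG → 3 synonymous.
Total: 0 + 0 + 3 = 3.

3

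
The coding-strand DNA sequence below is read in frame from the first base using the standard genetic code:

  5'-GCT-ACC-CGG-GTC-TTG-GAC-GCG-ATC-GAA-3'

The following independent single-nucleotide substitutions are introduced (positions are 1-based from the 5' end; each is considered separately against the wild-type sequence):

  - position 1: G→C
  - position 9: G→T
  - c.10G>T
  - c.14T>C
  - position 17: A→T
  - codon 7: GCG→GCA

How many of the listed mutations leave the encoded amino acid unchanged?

Codon 1: GCT (Ala) → CCT (Pro) — missense.
Codon 3: CGG (Arg) → CGT (Arg) — synonymous.
Codon 4: GTC (Val) → TTC (Phe) — missense.
Codon 5: TTG (Leu) → TCG (Ser) — missense.
Codon 6: GAC (Asp) → GTC (Val) — missense.
Codon 7: GCG (Ala) → GCA (Ala) — synonymous.
Synonymous: 2 of 6.

2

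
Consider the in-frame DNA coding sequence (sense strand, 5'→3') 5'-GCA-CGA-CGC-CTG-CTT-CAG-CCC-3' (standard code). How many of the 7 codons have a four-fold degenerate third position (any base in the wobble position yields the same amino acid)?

6

Codon 1 GCA (Ala): third position 4-fold.
Codon 2 CGA (Arg): third position 4-fold.
Codon 3 CGC (Arg): third position 4-fold.
Codon 4 CTG (Leu): third position 4-fold.
Codon 5 CTT (Leu): third position 4-fold.
Codon 6 CAG (Gln): third position 2-fold.
Codon 7 CCC (Pro): third position 4-fold.
Four-fold degenerate third positions: 6.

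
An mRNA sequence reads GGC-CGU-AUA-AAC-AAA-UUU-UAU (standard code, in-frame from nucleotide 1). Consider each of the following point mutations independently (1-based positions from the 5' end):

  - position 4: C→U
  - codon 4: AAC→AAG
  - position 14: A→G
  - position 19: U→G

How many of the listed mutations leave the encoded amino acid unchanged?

Codon 2: CGU (Arg) → UGU (Cys) — missense.
Codon 4: AAC (Asn) → AAG (Lys) — missense.
Codon 5: AAA (Lys) → AGA (Arg) — missense.
Codon 7: UAU (Tyr) → GAU (Asp) — missense.
Synonymous: 0 of 4.

0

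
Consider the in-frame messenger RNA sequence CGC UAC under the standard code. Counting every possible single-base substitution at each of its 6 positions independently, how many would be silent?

Codon 1 (CGC, Arg): 3 synonymous substitutions.
Codon 2 (UAC, Tyr): 1 synonymous substitution.
Total: 3 + 1 = 4.

4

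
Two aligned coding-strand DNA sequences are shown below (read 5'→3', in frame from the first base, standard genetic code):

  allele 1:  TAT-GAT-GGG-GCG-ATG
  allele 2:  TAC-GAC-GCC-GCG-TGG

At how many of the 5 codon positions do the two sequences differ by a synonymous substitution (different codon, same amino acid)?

2

Codon 1: TAT Tyr / TAC Tyr — synonymous.
Codon 2: GAT Asp / GAC Asp — synonymous.
Codon 3: GGG Gly / GCC Ala — nonsynonymous.
Codon 4: GCG Ala / GCG Ala — identical.
Codon 5: ATG Met / TGG Trp — nonsynonymous.
Synonymous differences: 2.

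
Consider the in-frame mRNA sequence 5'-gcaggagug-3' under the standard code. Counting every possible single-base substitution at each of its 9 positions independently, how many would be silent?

Codon 1 (GCA, Ala): 3 synonymous substitutions.
Codon 2 (GGA, Gly): 3 synonymous substitutions.
Codon 3 (GUG, Val): 3 synonymous substitutions.
Total: 3 + 3 + 3 = 9.

9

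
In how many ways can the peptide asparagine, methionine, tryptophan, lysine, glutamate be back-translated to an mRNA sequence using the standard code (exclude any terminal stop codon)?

8

Asn: 2 codons.
Met: 1 codon.
Trp: 1 codon.
Lys: 2 codons.
Glu: 2 codons.
2 × 1 × 1 × 2 × 2 = 8.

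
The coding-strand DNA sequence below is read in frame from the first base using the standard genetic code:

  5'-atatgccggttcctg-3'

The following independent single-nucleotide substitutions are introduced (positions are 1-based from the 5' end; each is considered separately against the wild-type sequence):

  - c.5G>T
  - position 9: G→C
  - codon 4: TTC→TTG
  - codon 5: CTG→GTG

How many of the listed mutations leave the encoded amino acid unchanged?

1

Codon 2: TGC (Cys) → TTC (Phe) — missense.
Codon 3: CGG (Arg) → CGC (Arg) — synonymous.
Codon 4: TTC (Phe) → TTG (Leu) — missense.
Codon 5: CTG (Leu) → GTG (Val) — missense.
Synonymous: 1 of 4.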